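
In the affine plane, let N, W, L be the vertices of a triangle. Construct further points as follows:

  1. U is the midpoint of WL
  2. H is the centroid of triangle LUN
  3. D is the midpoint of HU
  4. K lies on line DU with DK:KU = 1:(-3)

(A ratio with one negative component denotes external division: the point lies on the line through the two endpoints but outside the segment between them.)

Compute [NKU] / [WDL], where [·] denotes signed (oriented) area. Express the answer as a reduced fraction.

[NKU]:[WDL] = 3/4

Assign N = (0, 0), W = (1, 0), L = (0, 1) — the answer is frame-independent, so this choice is without loss of generality.
1. U is the midpoint of WL ⇒ U = (1/2, 1/2)
2. H is the centroid of triangle LUN ⇒ H = (1/6, 1/2)
3. D is the midpoint of HU ⇒ D = (1/3, 1/2)
4. K lies on line DU with DK:KU = 1:(-3) ⇒ K = (1/4, 1/2)
2·[NKU] = -1/8, 2·[WDL] = -1/6
[NKU]:[WDL] = -1/8:-1/6 = 3/4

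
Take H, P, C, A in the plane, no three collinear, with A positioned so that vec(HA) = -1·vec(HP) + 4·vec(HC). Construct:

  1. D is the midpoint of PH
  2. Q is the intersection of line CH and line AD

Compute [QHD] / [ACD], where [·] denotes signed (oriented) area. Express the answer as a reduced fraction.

[QHD]:[ACD] = 4/3

Work in coordinates with H = (0, 0), P = (1, 0), C = (0, 1), A = (-1, 4).
1. D is the midpoint of PH ⇒ D = (1/2, 0)
2. Q is the intersection of line CH and line AD ⇒ Q = (0, 4/3)
2·[QHD] = 2/3, 2·[ACD] = 1/2
[QHD]:[ACD] = 2/3:1/2 = 4/3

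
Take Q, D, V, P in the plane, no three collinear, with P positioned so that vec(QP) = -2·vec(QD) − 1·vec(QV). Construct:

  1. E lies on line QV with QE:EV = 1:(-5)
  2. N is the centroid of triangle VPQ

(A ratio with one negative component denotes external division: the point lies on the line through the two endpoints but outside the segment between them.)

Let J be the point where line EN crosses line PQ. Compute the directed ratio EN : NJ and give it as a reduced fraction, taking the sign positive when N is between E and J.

EN:NJ = -7/4

Set Q = (0, 0), D = (1, 0), V = (0, 1), P = (-2, -1); any affine frame gives the same invariant.
1. E lies on line QV with QE:EV = 1:(-5) ⇒ E = (0, -1/4)
2. N is the centroid of triangle VPQ ⇒ N = (-2/3, 0)
line EN meets PQ at J = (-2/7, -1/7)
N = E + t·(J−E) with t = 7/3, so EN:NJ = 7/3:-4/3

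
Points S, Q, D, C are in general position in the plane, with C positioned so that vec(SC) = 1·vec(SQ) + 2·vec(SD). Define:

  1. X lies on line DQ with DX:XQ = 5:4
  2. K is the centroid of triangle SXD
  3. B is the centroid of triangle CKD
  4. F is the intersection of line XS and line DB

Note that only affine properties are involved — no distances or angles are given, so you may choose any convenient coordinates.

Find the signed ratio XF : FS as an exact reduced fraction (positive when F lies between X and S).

Work in coordinates with S = (0, 0), Q = (1, 0), D = (0, 1), C = (1, 2).
1. X lies on line DQ with DX:XQ = 5:4 ⇒ X = (5/9, 4/9)
2. K is the centroid of triangle SXD ⇒ K = (5/27, 13/27)
3. B is the centroid of triangle CKD ⇒ B = (32/81, 94/81)
4. F is the intersection of line XS and line DB ⇒ F = (160/63, 128/63)
F = X + t·(S−X) with t = -25/7, so XF:FS = t:(1−t) = -25/7:32/7

XF:FS = -25/32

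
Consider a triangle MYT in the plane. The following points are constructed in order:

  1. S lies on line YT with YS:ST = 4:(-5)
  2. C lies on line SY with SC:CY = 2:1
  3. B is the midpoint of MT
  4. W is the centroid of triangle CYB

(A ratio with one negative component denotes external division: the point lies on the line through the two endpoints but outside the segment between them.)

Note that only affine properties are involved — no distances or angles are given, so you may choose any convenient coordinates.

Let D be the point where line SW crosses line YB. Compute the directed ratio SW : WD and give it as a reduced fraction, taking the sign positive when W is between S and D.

SW:WD = 8

Assign M = (0, 0), Y = (1, 0), T = (0, 1) — the answer is frame-independent, so this choice is without loss of generality.
1. S lies on line YT with YS:ST = 4:(-5) ⇒ S = (5, -4)
2. C lies on line SY with SC:CY = 2:1 ⇒ C = (7/3, -4/3)
3. B is the midpoint of MT ⇒ B = (0, 1/2)
4. W is the centroid of triangle CYB ⇒ W = (10/9, -5/18)
line SW meets YB at D = (5/8, 3/16)
W = S + t·(D−S) with t = 8/9, so SW:WD = 8/9:1/9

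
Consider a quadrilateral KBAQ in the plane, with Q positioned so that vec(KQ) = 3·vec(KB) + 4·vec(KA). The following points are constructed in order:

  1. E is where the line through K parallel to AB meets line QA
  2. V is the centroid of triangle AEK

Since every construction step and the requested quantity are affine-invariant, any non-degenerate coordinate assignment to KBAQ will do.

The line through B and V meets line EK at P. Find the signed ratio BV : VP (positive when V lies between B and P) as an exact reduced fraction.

Assign K = (0, 0), B = (1, 0), A = (0, 1), Q = (3, 4) — the answer is frame-independent, so this choice is without loss of generality.
1. E is where the line through K parallel to AB meets line QA ⇒ E = (-1/2, 1/2)
2. V is the centroid of triangle AEK ⇒ V = (-1/6, 1/2)
line BV meets EK at P = (-3/4, 3/4)
V = B + t·(P−B) with t = 2/3, so BV:VP = 2/3:1/3

BV:VP = 2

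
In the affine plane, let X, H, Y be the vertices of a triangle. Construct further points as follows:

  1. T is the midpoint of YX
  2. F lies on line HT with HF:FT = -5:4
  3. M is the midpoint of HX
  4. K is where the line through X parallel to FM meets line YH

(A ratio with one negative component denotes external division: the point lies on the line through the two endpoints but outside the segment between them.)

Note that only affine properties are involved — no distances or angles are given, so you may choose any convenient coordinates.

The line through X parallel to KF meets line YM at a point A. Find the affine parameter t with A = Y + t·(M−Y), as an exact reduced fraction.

t = 10/7

Set X = (0, 0), H = (1, 0), Y = (0, 1); any affine frame gives the same invariant.
1. T is the midpoint of YX ⇒ T = (0, 1/2)
2. F lies on line HT with HF:FT = -5:4 ⇒ F = (-4, 5/2)
3. M is the midpoint of HX ⇒ M = (1/2, 0)
4. K is where the line through X parallel to FM meets line YH ⇒ K = (9/4, -5/4)
through X parallel to KF: direction (-25/4, 15/4); meets YM at A = (5/7, -3/7)
A = Y + t·(M−Y) with t = 10/7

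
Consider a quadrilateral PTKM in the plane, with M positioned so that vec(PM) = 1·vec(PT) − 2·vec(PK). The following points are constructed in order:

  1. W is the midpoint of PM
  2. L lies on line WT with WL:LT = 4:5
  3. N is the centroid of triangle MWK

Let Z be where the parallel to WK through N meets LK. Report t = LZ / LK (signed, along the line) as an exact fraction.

Set P = (0, 0), T = (1, 0), K = (0, 1), M = (1, -2); any affine frame gives the same invariant.
1. W is the midpoint of PM ⇒ W = (1/2, -1)
2. L lies on line WT with WL:LT = 4:5 ⇒ L = (13/18, -5/9)
3. N is the centroid of triangle MWK ⇒ N = (1/2, -2/3)
through N parallel to WK: direction (-1/2, 2); meets LK at Z = (13/72, 11/18)
Z = L + t·(K−L) with t = 3/4

t = 3/4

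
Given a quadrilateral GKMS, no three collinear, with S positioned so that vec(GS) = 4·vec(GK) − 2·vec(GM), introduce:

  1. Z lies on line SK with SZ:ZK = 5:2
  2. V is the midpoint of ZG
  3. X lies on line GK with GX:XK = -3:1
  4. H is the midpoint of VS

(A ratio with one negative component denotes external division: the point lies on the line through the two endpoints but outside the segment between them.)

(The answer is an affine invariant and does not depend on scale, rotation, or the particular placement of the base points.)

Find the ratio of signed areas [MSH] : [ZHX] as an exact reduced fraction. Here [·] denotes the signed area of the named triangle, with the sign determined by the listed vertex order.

[MSH]:[ZHX] = -33/4

Choose coordinates G = (0, 0), K = (1, 0), M = (0, 1), S = (4, -2).
1. Z lies on line SK with SZ:ZK = 5:2 ⇒ Z = (13/7, -4/7)
2. V is the midpoint of ZG ⇒ V = (13/14, -2/7)
3. X lies on line GK with GX:XK = -3:1 ⇒ X = (3/2, 0)
4. H is the midpoint of VS ⇒ H = (69/28, -8/7)
2·[MSH] = -33/28, 2·[ZHX] = 1/7
[MSH]:[ZHX] = -33/28:1/7 = -33/4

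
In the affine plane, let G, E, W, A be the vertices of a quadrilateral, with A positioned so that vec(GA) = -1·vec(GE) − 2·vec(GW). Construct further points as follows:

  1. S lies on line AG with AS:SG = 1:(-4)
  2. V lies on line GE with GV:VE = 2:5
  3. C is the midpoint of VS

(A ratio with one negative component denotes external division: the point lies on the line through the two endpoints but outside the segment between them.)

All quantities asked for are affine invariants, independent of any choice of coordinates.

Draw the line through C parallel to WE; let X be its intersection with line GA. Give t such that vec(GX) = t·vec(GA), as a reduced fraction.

t = 13/21

Choose coordinates G = (0, 0), E = (1, 0), W = (0, 1), A = (-1, -2).
1. S lies on line AG with AS:SG = 1:(-4) ⇒ S = (-4/3, -8/3)
2. V lies on line GE with GV:VE = 2:5 ⇒ V = (2/7, 0)
3. C is the midpoint of VS ⇒ C = (-11/21, -4/3)
through C parallel to WE: direction (1, -1); meets GA at X = (-13/21, -26/21)
X = G + t·(A−G) with t = 13/21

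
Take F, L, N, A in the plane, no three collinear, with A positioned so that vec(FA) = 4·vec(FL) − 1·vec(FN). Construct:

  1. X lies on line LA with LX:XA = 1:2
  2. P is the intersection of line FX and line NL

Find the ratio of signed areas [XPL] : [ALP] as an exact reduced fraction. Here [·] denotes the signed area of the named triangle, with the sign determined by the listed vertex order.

[XPL]:[ALP] = -1/3

Work in coordinates with F = (0, 0), L = (1, 0), N = (0, 1), A = (4, -1).
1. X lies on line LA with LX:XA = 1:2 ⇒ X = (2, -1/3)
2. P is the intersection of line FX and line NL ⇒ P = (6/5, -1/5)
2·[XPL] = -2/15, 2·[ALP] = 2/5
[XPL]:[ALP] = -2/15:2/5 = -1/3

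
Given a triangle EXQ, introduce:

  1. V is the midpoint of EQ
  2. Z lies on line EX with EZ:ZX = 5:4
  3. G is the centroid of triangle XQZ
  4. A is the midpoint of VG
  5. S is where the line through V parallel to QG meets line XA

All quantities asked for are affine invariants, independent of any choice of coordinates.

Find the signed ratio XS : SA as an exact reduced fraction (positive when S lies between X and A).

XS:SA = -22/7

Work in coordinates with E = (0, 0), X = (1, 0), Q = (0, 1).
1. V is the midpoint of EQ ⇒ V = (0, 1/2)
2. Z lies on line EX with EZ:ZX = 5:4 ⇒ Z = (5/9, 0)
3. G is the centroid of triangle XQZ ⇒ G = (14/27, 1/3)
4. A is the midpoint of VG ⇒ A = (7/27, 5/12)
5. S is where the line through V parallel to QG meets line XA ⇒ S = (-7/81, 11/18)
S = X + t·(A−X) with t = 22/15, so XS:SA = t:(1−t) = 22/15:-7/15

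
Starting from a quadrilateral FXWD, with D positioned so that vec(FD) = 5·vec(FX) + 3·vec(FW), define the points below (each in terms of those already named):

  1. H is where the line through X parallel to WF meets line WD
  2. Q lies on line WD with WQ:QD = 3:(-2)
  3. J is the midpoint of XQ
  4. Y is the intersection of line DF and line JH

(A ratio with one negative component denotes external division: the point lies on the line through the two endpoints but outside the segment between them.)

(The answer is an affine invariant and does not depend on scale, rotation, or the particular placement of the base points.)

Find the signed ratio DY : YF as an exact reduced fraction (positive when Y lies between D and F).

DY:YF = 4/11

Set F = (0, 0), X = (1, 0), W = (0, 1), D = (5, 3); any affine frame gives the same invariant.
1. H is where the line through X parallel to WF meets line WD ⇒ H = (1, 7/5)
2. Q lies on line WD with WQ:QD = 3:(-2) ⇒ Q = (15, 7)
3. J is the midpoint of XQ ⇒ J = (8, 7/2)
4. Y is the intersection of line DF and line JH ⇒ Y = (11/3, 11/5)
Y = D + t·(F−D) with t = 4/15, so DY:YF = t:(1−t) = 4/15:11/15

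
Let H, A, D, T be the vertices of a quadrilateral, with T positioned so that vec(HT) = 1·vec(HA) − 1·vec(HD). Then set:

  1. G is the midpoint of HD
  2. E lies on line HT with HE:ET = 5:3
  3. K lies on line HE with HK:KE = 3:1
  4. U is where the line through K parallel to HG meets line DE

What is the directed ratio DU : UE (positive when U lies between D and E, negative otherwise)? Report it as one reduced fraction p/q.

Set H = (0, 0), A = (1, 0), D = (0, 1), T = (1, -1); any affine frame gives the same invariant.
1. G is the midpoint of HD ⇒ G = (0, 1/2)
2. E lies on line HT with HE:ET = 5:3 ⇒ E = (5/8, -5/8)
3. K lies on line HE with HK:KE = 3:1 ⇒ K = (15/32, -15/32)
4. U is where the line through K parallel to HG meets line DE ⇒ U = (15/32, -7/32)
U = D + t·(E−D) with t = 3/4, so DU:UE = t:(1−t) = 3/4:1/4

DU:UE = 3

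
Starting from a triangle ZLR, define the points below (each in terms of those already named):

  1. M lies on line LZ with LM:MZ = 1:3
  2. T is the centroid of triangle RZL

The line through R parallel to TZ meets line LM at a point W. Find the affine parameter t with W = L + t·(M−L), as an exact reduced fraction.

t = 8

Choose coordinates Z = (0, 0), L = (1, 0), R = (0, 1).
1. M lies on line LZ with LM:MZ = 1:3 ⇒ M = (3/4, 0)
2. T is the centroid of triangle RZL ⇒ T = (1/3, 1/3)
through R parallel to TZ: direction (-1/3, -1/3); meets LM at W = (-1, 0)
W = L + t·(M−L) with t = 8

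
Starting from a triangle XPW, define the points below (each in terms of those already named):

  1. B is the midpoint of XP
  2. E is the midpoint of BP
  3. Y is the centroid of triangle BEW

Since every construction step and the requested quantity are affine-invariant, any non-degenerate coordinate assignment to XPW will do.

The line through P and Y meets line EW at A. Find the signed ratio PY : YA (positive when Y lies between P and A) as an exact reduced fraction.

Work in coordinates with X = (0, 0), P = (1, 0), W = (0, 1).
1. B is the midpoint of XP ⇒ B = (1/2, 0)
2. E is the midpoint of BP ⇒ E = (3/4, 0)
3. Y is the centroid of triangle BEW ⇒ Y = (5/12, 1/3)
line PY meets EW at A = (9/16, 1/4)
Y = P + t·(A−P) with t = 4/3, so PY:YA = 4/3:-1/3

PY:YA = -4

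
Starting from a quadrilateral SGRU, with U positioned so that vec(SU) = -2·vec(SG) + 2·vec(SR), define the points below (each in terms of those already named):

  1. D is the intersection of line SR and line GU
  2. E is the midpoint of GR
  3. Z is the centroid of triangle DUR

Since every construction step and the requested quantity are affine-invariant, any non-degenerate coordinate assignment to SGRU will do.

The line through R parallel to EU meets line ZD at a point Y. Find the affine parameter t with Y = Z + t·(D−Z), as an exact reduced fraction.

Choose coordinates S = (0, 0), G = (1, 0), R = (0, 1), U = (-2, 2).
1. D is the intersection of line SR and line GU ⇒ D = (0, 2/3)
2. E is the midpoint of GR ⇒ E = (1/2, 1/2)
3. Z is the centroid of triangle DUR ⇒ Z = (-2/3, 11/9)
through R parallel to EU: direction (-5/2, 3/2); meets ZD at Y = (-10/7, 13/7)
Y = Z + t·(D−Z) with t = -8/7

t = -8/7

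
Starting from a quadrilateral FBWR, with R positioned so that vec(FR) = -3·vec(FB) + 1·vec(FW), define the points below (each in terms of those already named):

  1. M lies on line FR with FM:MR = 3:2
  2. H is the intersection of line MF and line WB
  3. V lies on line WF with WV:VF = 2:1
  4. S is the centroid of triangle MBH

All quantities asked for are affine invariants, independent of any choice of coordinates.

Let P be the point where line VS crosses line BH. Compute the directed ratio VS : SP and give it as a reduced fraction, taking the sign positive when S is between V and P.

VS:SP = -1/11

Work in coordinates with F = (0, 0), B = (1, 0), W = (0, 1), R = (-3, 1).
1. M lies on line FR with FM:MR = 3:2 ⇒ M = (-9/5, 3/5)
2. H is the intersection of line MF and line WB ⇒ H = (3/2, -1/2)
3. V lies on line WF with WV:VF = 2:1 ⇒ V = (0, 1/3)
4. S is the centroid of triangle MBH ⇒ S = (7/30, 1/30)
line VS meets BH at P = (-7/3, 10/3)
S = V + t·(P−V) with t = -1/10, so VS:SP = -1/10:11/10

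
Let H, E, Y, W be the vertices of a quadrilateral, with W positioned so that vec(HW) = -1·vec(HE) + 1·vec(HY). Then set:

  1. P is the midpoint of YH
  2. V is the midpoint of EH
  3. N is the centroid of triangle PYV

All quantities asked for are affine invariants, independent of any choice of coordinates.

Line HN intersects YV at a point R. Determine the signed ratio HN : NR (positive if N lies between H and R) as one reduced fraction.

HN:NR = 5

Assign H = (0, 0), E = (1, 0), Y = (0, 1), W = (-1, 1) — the answer is frame-independent, so this choice is without loss of generality.
1. P is the midpoint of YH ⇒ P = (0, 1/2)
2. V is the midpoint of EH ⇒ V = (1/2, 0)
3. N is the centroid of triangle PYV ⇒ N = (1/6, 1/2)
line HN meets YV at R = (1/5, 3/5)
N = H + t·(R−H) with t = 5/6, so HN:NR = 5/6:1/6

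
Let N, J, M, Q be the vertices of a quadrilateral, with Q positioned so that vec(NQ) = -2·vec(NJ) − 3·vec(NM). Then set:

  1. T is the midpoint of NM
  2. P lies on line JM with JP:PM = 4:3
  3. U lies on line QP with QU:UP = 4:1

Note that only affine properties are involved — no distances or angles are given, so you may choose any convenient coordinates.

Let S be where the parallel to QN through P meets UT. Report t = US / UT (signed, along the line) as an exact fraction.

Set N = (0, 0), J = (1, 0), M = (0, 1), Q = (-2, -3); any affine frame gives the same invariant.
1. T is the midpoint of NM ⇒ T = (0, 1/2)
2. P lies on line JM with JP:PM = 4:3 ⇒ P = (3/7, 4/7)
3. U lies on line QP with QU:UP = 4:1 ⇒ U = (-2/35, -1/7)
through P parallel to QN: direction (2, 3); meets UT at S = (-16/273, -29/182)
S = U + t·(T−U) with t = -1/39

t = -1/39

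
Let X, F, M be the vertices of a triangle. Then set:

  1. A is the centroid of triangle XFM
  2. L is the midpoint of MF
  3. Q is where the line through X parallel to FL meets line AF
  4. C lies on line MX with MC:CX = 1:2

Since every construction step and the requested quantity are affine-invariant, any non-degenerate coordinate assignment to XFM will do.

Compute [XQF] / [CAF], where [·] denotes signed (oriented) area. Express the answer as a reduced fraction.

Set X = (0, 0), F = (1, 0), M = (0, 1); any affine frame gives the same invariant.
1. A is the centroid of triangle XFM ⇒ A = (1/3, 1/3)
2. L is the midpoint of MF ⇒ L = (1/2, 1/2)
3. Q is where the line through X parallel to FL meets line AF ⇒ Q = (-1, 1)
4. C lies on line MX with MC:CX = 1:2 ⇒ C = (0, 2/3)
2·[XQF] = -1, 2·[CAF] = 1/9
[XQF]:[CAF] = -1:1/9 = -9

[XQF]:[CAF] = -9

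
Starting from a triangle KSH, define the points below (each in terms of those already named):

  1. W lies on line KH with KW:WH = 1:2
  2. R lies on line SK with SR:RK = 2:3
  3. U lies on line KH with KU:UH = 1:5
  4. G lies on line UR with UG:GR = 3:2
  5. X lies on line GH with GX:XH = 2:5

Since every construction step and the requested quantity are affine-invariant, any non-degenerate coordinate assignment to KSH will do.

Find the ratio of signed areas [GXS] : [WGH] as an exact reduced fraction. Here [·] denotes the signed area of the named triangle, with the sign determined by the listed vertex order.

[GXS]:[WGH] = -43/63

Set K = (0, 0), S = (1, 0), H = (0, 1); any affine frame gives the same invariant.
1. W lies on line KH with KW:WH = 1:2 ⇒ W = (0, 1/3)
2. R lies on line SK with SR:RK = 2:3 ⇒ R = (3/5, 0)
3. U lies on line KH with KU:UH = 1:5 ⇒ U = (0, 1/6)
4. G lies on line UR with UG:GR = 3:2 ⇒ G = (9/25, 1/15)
5. X lies on line GH with GX:XH = 2:5 ⇒ X = (9/35, 1/3)
2·[GXS] = -86/525, 2·[WGH] = 6/25
[GXS]:[WGH] = -86/525:6/25 = -43/63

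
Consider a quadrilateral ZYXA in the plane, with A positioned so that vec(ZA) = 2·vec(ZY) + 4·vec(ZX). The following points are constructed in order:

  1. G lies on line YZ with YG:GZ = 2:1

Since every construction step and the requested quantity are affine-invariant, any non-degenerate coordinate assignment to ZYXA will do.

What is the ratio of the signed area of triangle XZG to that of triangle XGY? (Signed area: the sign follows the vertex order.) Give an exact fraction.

[XZG]:[XGY] = 1/2

Assign Z = (0, 0), Y = (1, 0), X = (0, 1), A = (2, 4) — the answer is frame-independent, so this choice is without loss of generality.
1. G lies on line YZ with YG:GZ = 2:1 ⇒ G = (1/3, 0)
2·[XZG] = 1/3, 2·[XGY] = 2/3
[XZG]:[XGY] = 1/3:2/3 = 1/2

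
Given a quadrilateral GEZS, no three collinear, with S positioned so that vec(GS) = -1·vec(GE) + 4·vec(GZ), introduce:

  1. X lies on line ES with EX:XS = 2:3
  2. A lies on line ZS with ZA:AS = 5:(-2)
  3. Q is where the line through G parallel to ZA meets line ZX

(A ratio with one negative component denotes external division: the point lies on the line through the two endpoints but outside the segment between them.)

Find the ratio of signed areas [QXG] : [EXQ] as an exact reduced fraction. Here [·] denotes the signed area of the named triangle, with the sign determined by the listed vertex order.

[QXG]:[EXQ] = -1/4

Assign G = (0, 0), E = (1, 0), Z = (0, 1), S = (-1, 4) — the answer is frame-independent, so this choice is without loss of generality.
1. X lies on line ES with EX:XS = 2:3 ⇒ X = (1/5, 8/5)
2. A lies on line ZS with ZA:AS = 5:(-2) ⇒ A = (-5/3, 6)
3. Q is where the line through G parallel to ZA meets line ZX ⇒ Q = (-1/6, 1/2)
2·[QXG] = -11/30, 2·[EXQ] = 22/15
[QXG]:[EXQ] = -11/30:22/15 = -1/4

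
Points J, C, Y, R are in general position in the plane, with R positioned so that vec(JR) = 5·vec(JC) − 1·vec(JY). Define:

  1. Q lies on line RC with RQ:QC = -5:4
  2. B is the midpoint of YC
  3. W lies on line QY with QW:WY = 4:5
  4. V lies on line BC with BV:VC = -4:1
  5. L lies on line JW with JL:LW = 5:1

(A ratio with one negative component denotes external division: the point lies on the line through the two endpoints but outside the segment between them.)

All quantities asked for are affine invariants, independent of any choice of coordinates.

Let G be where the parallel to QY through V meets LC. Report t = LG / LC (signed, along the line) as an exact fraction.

Assign J = (0, 0), C = (1, 0), Y = (0, 1), R = (5, -1) — the answer is frame-independent, so this choice is without loss of generality.
1. Q lies on line RC with RQ:QC = -5:4 ⇒ Q = (-15, 4)
2. B is the midpoint of YC ⇒ B = (1/2, 1/2)
3. W lies on line QY with QW:WY = 4:5 ⇒ W = (-25/3, 8/3)
4. V lies on line BC with BV:VC = -4:1 ⇒ V = (7/6, -1/6)
5. L lies on line JW with JL:LW = 5:1 ⇒ L = (-125/18, 20/9)
through V parallel to QY: direction (15, -3); meets LC at G = (457/171, -80/171)
G = L + t·(C−L) with t = 23/19

t = 23/19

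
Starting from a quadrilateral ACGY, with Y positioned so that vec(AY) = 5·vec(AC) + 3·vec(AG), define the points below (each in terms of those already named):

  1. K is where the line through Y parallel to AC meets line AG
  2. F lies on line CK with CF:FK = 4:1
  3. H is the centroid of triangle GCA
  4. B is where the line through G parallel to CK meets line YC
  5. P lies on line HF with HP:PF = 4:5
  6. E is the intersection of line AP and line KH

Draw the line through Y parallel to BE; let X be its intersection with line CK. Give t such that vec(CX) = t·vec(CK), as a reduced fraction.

Assign A = (0, 0), C = (1, 0), G = (0, 1), Y = (5, 3) — the answer is frame-independent, so this choice is without loss of generality.
1. K is where the line through Y parallel to AC meets line AG ⇒ K = (0, 3)
2. F lies on line CK with CF:FK = 4:1 ⇒ F = (1/5, 12/5)
3. H is the centroid of triangle GCA ⇒ H = (1/3, 1/3)
4. B is where the line through G parallel to CK meets line YC ⇒ B = (7/15, -2/5)
5. P lies on line HF with HP:PF = 4:5 ⇒ P = (37/135, 169/135)
6. E is the intersection of line AP and line KH ⇒ E = (37/155, 169/155)
through Y parallel to BE: direction (-106/465, 231/155); meets CK at X = (231/25, -618/25)
X = C + t·(K−C) with t = -206/25

t = -206/25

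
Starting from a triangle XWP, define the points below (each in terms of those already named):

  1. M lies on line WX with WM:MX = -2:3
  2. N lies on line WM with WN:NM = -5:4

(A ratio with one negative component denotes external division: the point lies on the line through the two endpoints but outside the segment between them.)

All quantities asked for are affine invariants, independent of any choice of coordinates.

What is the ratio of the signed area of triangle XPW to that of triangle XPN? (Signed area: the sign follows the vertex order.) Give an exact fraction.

Assign X = (0, 0), W = (1, 0), P = (0, 1) — the answer is frame-independent, so this choice is without loss of generality.
1. M lies on line WX with WM:MX = -2:3 ⇒ M = (3, 0)
2. N lies on line WM with WN:NM = -5:4 ⇒ N = (11, 0)
2·[XPW] = -1, 2·[XPN] = -11
[XPW]:[XPN] = -1:-11 = 1/11

[XPW]:[XPN] = 1/11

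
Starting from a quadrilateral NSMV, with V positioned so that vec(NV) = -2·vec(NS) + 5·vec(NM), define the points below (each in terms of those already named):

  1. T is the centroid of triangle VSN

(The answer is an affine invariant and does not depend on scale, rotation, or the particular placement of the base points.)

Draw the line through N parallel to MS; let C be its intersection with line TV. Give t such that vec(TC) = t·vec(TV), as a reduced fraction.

Work in coordinates with N = (0, 0), S = (1, 0), M = (0, 1), V = (-2, 5).
1. T is the centroid of triangle VSN ⇒ T = (-1/3, 5/3)
through N parallel to MS: direction (1, -1); meets TV at C = (1, -1)
C = T + t·(V−T) with t = -4/5

t = -4/5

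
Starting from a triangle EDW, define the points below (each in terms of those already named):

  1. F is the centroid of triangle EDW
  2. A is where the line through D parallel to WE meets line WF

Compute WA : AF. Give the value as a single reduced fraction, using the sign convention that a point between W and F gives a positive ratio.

WA:AF = -3/2

Work in coordinates with E = (0, 0), D = (1, 0), W = (0, 1).
1. F is the centroid of triangle EDW ⇒ F = (1/3, 1/3)
2. A is where the line through D parallel to WE meets line WF ⇒ A = (1, -1)
A = W + t·(F−W) with t = 3, so WA:AF = t:(1−t) = 3:-2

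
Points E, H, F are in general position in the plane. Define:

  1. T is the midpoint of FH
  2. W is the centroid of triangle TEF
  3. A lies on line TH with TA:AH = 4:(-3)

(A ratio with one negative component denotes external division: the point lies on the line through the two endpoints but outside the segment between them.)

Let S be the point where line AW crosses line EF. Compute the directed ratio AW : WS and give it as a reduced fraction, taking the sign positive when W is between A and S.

Assign E = (0, 0), H = (1, 0), F = (0, 1) — the answer is frame-independent, so this choice is without loss of generality.
1. T is the midpoint of FH ⇒ T = (1/2, 1/2)
2. W is the centroid of triangle TEF ⇒ W = (1/6, 1/2)
3. A lies on line TH with TA:AH = 4:(-3) ⇒ A = (5/2, -3/2)
line AW meets EF at S = (0, 9/14)
W = A + t·(S−A) with t = 14/15, so AW:WS = 14/15:1/15

AW:WS = 14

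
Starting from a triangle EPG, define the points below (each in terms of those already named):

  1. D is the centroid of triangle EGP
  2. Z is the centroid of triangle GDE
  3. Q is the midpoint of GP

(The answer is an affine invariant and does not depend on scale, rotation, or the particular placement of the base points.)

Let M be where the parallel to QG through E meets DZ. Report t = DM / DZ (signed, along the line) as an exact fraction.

t = 6

Choose coordinates E = (0, 0), P = (1, 0), G = (0, 1).
1. D is the centroid of triangle EGP ⇒ D = (1/3, 1/3)
2. Z is the centroid of triangle GDE ⇒ Z = (1/9, 4/9)
3. Q is the midpoint of GP ⇒ Q = (1/2, 1/2)
through E parallel to QG: direction (-1/2, 1/2); meets DZ at M = (-1, 1)
M = D + t·(Z−D) with t = 6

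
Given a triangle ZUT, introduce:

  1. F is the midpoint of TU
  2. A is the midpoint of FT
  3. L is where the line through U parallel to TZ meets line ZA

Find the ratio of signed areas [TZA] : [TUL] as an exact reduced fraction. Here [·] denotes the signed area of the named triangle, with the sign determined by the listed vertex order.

Assign Z = (0, 0), U = (1, 0), T = (0, 1) — the answer is frame-independent, so this choice is without loss of generality.
1. F is the midpoint of TU ⇒ F = (1/2, 1/2)
2. A is the midpoint of FT ⇒ A = (1/4, 3/4)
3. L is where the line through U parallel to TZ meets line ZA ⇒ L = (1, 3)
2·[TZA] = 1/4, 2·[TUL] = 3
[TZA]:[TUL] = 1/4:3 = 1/12

[TZA]:[TUL] = 1/12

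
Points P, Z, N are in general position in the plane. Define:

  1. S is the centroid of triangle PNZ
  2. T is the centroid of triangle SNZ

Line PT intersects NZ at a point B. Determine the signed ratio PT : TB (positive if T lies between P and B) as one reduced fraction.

PT:TB = 8

Work in coordinates with P = (0, 0), Z = (1, 0), N = (0, 1).
1. S is the centroid of triangle PNZ ⇒ S = (1/3, 1/3)
2. T is the centroid of triangle SNZ ⇒ T = (4/9, 4/9)
line PT meets NZ at B = (1/2, 1/2)
T = P + t·(B−P) with t = 8/9, so PT:TB = 8/9:1/9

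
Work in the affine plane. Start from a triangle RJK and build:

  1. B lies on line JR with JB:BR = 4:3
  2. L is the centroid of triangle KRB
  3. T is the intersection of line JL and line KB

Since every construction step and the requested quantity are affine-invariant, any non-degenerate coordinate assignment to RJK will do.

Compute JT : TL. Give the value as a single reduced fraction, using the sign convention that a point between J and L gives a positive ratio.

JT:TL = 4

Set R = (0, 0), J = (1, 0), K = (0, 1); any affine frame gives the same invariant.
1. B lies on line JR with JB:BR = 4:3 ⇒ B = (3/7, 0)
2. L is the centroid of triangle KRB ⇒ L = (1/7, 1/3)
3. T is the intersection of line JL and line KB ⇒ T = (11/35, 4/15)
T = J + t·(L−J) with t = 4/5, so JT:TL = t:(1−t) = 4/5:1/5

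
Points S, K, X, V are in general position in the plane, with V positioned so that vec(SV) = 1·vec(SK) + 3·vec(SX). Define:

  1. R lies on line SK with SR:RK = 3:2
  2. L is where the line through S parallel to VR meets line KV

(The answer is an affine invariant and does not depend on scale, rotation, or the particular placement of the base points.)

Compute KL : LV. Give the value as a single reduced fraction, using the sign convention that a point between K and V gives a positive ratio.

KL:LV = -5/3

Work in coordinates with S = (0, 0), K = (1, 0), X = (0, 1), V = (1, 3).
1. R lies on line SK with SR:RK = 3:2 ⇒ R = (3/5, 0)
2. L is where the line through S parallel to VR meets line KV ⇒ L = (1, 15/2)
L = K + t·(V−K) with t = 5/2, so KL:LV = t:(1−t) = 5/2:-3/2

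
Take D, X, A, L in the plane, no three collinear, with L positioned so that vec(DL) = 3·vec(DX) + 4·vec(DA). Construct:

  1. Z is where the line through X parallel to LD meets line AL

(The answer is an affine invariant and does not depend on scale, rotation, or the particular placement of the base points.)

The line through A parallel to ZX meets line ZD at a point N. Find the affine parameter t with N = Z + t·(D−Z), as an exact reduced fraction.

Assign D = (0, 0), X = (1, 0), A = (0, 1), L = (3, 4) — the answer is frame-independent, so this choice is without loss of generality.
1. Z is where the line through X parallel to LD meets line AL ⇒ Z = (7, 8)
through A parallel to ZX: direction (-6, -8); meets ZD at N = (-21/4, -6)
N = Z + t·(D−Z) with t = 7/4

t = 7/4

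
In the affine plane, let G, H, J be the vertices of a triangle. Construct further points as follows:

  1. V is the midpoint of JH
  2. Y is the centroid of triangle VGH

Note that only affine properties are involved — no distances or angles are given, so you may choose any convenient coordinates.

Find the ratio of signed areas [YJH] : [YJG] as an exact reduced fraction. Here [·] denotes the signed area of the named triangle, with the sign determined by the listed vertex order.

[YJH]:[YJG] = -2/3

Work in coordinates with G = (0, 0), H = (1, 0), J = (0, 1).
1. V is the midpoint of JH ⇒ V = (1/2, 1/2)
2. Y is the centroid of triangle VGH ⇒ Y = (1/2, 1/6)
2·[YJH] = -1/3, 2·[YJG] = 1/2
[YJH]:[YJG] = -1/3:1/2 = -2/3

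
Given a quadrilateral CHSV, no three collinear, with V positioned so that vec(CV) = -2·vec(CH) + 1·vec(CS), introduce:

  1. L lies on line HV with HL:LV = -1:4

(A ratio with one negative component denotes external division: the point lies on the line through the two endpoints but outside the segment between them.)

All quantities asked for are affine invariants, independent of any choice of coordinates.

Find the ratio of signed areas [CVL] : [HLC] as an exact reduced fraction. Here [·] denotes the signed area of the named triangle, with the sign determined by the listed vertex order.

[CVL]:[HLC] = 4

Work in coordinates with C = (0, 0), H = (1, 0), S = (0, 1), V = (-2, 1).
1. L lies on line HV with HL:LV = -1:4 ⇒ L = (2, -1/3)
2·[CVL] = -4/3, 2·[HLC] = -1/3
[CVL]:[HLC] = -4/3:-1/3 = 4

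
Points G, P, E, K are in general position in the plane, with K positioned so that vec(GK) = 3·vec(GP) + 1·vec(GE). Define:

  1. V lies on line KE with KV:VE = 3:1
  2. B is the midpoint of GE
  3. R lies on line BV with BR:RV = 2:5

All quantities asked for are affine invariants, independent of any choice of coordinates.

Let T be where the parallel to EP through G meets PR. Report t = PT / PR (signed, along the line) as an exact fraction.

Work in coordinates with G = (0, 0), P = (1, 0), E = (0, 1), K = (3, 1).
1. V lies on line KE with KV:VE = 3:1 ⇒ V = (3/4, 1)
2. B is the midpoint of GE ⇒ B = (0, 1/2)
3. R lies on line BV with BR:RV = 2:5 ⇒ R = (3/14, 9/14)
through G parallel to EP: direction (1, -1); meets PR at T = (-9/2, 9/2)
T = P + t·(R−P) with t = 7

t = 7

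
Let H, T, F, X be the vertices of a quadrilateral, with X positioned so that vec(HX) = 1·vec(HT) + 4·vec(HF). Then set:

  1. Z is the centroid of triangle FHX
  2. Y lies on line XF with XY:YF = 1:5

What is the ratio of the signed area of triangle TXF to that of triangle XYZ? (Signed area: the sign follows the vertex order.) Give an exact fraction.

Set H = (0, 0), T = (1, 0), F = (0, 1), X = (1, 4); any affine frame gives the same invariant.
1. Z is the centroid of triangle FHX ⇒ Z = (1/3, 5/3)
2. Y lies on line XF with XY:YF = 1:5 ⇒ Y = (5/6, 7/2)
2·[TXF] = 4, 2·[XYZ] = 1/18
[TXF]:[XYZ] = 4:1/18 = 72

[TXF]:[XYZ] = 72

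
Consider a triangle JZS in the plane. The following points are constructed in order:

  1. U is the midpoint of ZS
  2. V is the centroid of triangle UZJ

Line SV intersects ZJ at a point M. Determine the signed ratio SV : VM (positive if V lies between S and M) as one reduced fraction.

Assign J = (0, 0), Z = (1, 0), S = (0, 1) — the answer is frame-independent, so this choice is without loss of generality.
1. U is the midpoint of ZS ⇒ U = (1/2, 1/2)
2. V is the centroid of triangle UZJ ⇒ V = (1/2, 1/6)
line SV meets ZJ at M = (3/5, 0)
V = S + t·(M−S) with t = 5/6, so SV:VM = 5/6:1/6

SV:VM = 5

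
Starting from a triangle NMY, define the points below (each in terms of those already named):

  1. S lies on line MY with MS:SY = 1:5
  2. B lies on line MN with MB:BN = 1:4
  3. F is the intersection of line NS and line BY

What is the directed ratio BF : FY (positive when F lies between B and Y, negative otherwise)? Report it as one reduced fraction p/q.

BF:FY = 4/25

Work in coordinates with N = (0, 0), M = (1, 0), Y = (0, 1).
1. S lies on line MY with MS:SY = 1:5 ⇒ S = (5/6, 1/6)
2. B lies on line MN with MB:BN = 1:4 ⇒ B = (4/5, 0)
3. F is the intersection of line NS and line BY ⇒ F = (20/29, 4/29)
F = B + t·(Y−B) with t = 4/29, so BF:FY = t:(1−t) = 4/29:25/29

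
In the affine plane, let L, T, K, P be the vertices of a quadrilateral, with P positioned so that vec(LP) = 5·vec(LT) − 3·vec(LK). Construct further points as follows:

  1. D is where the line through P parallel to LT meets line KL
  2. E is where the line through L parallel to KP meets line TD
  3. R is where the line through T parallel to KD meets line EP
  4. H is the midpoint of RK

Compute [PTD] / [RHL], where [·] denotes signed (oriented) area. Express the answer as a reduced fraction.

[PTD]:[RHL] = 30

Set L = (0, 0), T = (1, 0), K = (0, 1), P = (5, -3); any affine frame gives the same invariant.
1. D is where the line through P parallel to LT meets line KL ⇒ D = (0, -3)
2. E is where the line through L parallel to KP meets line TD ⇒ E = (15/19, -12/19)
3. R is where the line through T parallel to KD meets line EP ⇒ R = (1, -3/4)
4. H is the midpoint of RK ⇒ H = (1/2, 1/8)
2·[PTD] = 15, 2·[RHL] = 1/2
[PTD]:[RHL] = 15:1/2 = 30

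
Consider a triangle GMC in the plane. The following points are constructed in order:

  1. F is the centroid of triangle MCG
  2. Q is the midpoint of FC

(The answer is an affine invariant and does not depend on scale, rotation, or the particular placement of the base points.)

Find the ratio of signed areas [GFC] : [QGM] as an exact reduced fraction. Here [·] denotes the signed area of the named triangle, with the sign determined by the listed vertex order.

Choose coordinates G = (0, 0), M = (1, 0), C = (0, 1).
1. F is the centroid of triangle MCG ⇒ F = (1/3, 1/3)
2. Q is the midpoint of FC ⇒ Q = (1/6, 2/3)
2·[GFC] = 1/3, 2·[QGM] = 2/3
[GFC]:[QGM] = 1/3:2/3 = 1/2

[GFC]:[QGM] = 1/2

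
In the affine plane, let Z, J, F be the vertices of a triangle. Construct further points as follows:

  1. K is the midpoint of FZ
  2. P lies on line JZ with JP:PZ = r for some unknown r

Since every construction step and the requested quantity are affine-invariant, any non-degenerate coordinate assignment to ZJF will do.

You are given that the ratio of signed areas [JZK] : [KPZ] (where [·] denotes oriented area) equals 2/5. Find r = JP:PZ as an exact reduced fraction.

r = -3/5

Choose coordinates Z = (0, 0), J = (1, 0), F = (0, 1).
1. K is the midpoint of FZ ⇒ K = (0, 1/2)
2. With JP:PZ = r, write λ = r/(r+1) so P = J + λ·(Z−J); P is affine-linear in λ
Every point depending on P is an affine combination of P and λ-independent points, so each such coordinate is linear in λ; the λ² term in each signed area is a multiple of (Z−J)×(Z−J) = 0, so 2·[JZK] and 2·[KPZ] are each linear in λ. Evaluating at λ=0 and λ=1:
  2·[JZK] = -1/2,   2·[KPZ] = 1/2·λ − 1/2
So [JZK]:[KPZ] = (-1/2) / (1/2·λ − 1/2). Setting this equal to 2/5:
  -1/2 = 2/5·(1/2·λ − 1/2)  ⇒  λ = -3/2
Then r = λ/(1−λ) = (-3/2)/(5/2) = -3/5. Check: with r = -3/5, P = (5/2, 0) and [JZK]:[KPZ] = 2/5 as required.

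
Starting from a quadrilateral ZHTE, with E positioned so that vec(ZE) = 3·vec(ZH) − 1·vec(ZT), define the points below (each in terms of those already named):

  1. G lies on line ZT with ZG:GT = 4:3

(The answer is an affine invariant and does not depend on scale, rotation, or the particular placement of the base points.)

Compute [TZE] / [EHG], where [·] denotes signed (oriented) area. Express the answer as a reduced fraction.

[TZE]:[EHG] = -21

Work in coordinates with Z = (0, 0), H = (1, 0), T = (0, 1), E = (3, -1).
1. G lies on line ZT with ZG:GT = 4:3 ⇒ G = (0, 4/7)
2·[TZE] = 3, 2·[EHG] = -1/7
[TZE]:[EHG] = 3:-1/7 = -21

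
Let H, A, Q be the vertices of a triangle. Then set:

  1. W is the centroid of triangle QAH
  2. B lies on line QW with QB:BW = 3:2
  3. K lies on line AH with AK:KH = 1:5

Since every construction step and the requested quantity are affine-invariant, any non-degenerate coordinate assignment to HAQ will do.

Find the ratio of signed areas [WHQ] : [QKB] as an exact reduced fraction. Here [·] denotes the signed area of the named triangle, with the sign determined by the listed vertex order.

Set H = (0, 0), A = (1, 0), Q = (0, 1); any affine frame gives the same invariant.
1. W is the centroid of triangle QAH ⇒ W = (1/3, 1/3)
2. B lies on line QW with QB:BW = 3:2 ⇒ B = (1/5, 3/5)
3. K lies on line AH with AK:KH = 1:5 ⇒ K = (5/6, 0)
2·[WHQ] = -1/3, 2·[QKB] = -2/15
[WHQ]:[QKB] = -1/3:-2/15 = 5/2

[WHQ]:[QKB] = 5/2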